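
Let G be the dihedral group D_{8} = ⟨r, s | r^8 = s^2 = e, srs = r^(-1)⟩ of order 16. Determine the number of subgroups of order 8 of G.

|G| = 16 and 8 | 16, so subgroups of order 8 are possible by Lagrange.
The subgroups of order 8 are: {e, r, r^2, r^3, r^4, r^5, r^6, r^7}; {e, r^2, r^4, r^6, s, r^2s, r^4s, r^6s}; {e, r^2, r^4, r^6, rs, r^3s, r^5s, r^7s}.
So G has 3 subgroups of order 8.

3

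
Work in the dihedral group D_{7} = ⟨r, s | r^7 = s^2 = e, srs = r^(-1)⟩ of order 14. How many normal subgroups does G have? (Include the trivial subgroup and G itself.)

G has 10 subgroups. Checking conjugation-invariance by order — order 1: 1/1 normal; order 2: 0/7 normal; order 7: 1/1 normal; order 14: 1/1 normal.
Total normal subgroups: 3.

3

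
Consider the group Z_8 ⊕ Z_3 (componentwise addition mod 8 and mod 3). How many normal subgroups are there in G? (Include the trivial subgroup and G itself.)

8

G is abelian, so every subgroup is normal.
G has 8 subgroups in total, hence 8 normal subgroups.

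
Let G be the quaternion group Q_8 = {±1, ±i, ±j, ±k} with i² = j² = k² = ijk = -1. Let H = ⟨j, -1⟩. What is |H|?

|⟨j⟩| = 4 and |⟨-1⟩| = 2, so |H| is a multiple of lcm(4, 2) = 4 and divides |G| = 8.
Closing under the operation: H = {1, -1, j, -j}, so |H| = 4.

4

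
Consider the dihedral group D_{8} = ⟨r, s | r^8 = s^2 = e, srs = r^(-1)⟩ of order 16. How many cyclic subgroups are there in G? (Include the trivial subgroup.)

Each element a generates a cyclic subgroup ⟨a⟩; distinct elements may generate the same one (a cyclic group of order d has φ(d) generators).
Cyclic subgroups by order — order 1: 1; order 2: 9; order 4: 1; order 8: 1.
Total: 12.

12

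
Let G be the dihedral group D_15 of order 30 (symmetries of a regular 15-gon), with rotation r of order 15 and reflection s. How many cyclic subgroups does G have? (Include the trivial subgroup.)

19

Each element a generates a cyclic subgroup ⟨a⟩; distinct elements may generate the same one (a cyclic group of order d has φ(d) generators).
Cyclic subgroups by order — order 1: 1; order 2: 15; order 3: 1; order 5: 1; order 15: 1.
Total: 19.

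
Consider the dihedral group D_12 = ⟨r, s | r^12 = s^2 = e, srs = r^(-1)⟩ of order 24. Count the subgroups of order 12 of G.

3

|G| = 24 and 12 | 24, so subgroups of order 12 are possible by Lagrange.
The subgroups of order 12 are: {e, r, r^2, r^3, r^4, r^5, r^6, r^7, r^8, r^9, r^10, r^11}; {e, r^2, r^4, r^6, r^8, r^10, s, r^2s, r^4s, r^6s, r^8s, r^10s}; {e, r^2, r^4, r^6, r^8, r^10, rs, r^3s, r^5s, r^7s, r^9s, r^11s}.
So G has 3 subgroups of order 12.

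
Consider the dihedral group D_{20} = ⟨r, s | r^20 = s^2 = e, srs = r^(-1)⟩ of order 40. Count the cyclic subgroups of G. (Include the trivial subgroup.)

Each element a generates a cyclic subgroup ⟨a⟩; distinct elements may generate the same one (a cyclic group of order d has φ(d) generators).
Cyclic subgroups by order — order 1: 1; order 2: 21; order 4: 1; order 5: 1; order 10: 1; order 20: 1.
Total: 26.

26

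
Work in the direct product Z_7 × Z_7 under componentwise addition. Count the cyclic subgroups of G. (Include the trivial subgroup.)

A cyclic subgroup of order d is generated by each of its φ(d) elements of order d, so the cyclic subgroups of order d number (#elements of order d)/φ(d).
Cyclic subgroups by order — order 1: 1; order 7: 8.
Total: 9.

9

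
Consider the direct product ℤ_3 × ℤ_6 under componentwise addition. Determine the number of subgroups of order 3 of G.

4

|G| = 18 and 3 | 18, so subgroups of order 3 are possible by Lagrange.
The subgroups of order 3 are: {(0,0), (0,2), (0,4)}; {(0,0), (1,0), (2,0)}; {(0,0), (1,2), (2,4)}; {(0,0), (1,4), (2,2)}.
So G has 4 subgroups of order 3.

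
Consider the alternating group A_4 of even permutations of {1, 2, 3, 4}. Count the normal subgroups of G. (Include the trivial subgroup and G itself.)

3

G has 10 subgroups. Checking conjugation-invariance by order — order 1: 1/1 normal; order 2: 0/3 normal; order 3: 0/4 normal; order 4: 1/1 normal; order 12: 1/1 normal.
Total normal subgroups: 3.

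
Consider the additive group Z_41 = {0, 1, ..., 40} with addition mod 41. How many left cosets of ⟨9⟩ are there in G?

1

|⟨9⟩| = 41 and |G| = 41.
By Lagrange, [G : H] = |G|/|H| = 41/41 = 1.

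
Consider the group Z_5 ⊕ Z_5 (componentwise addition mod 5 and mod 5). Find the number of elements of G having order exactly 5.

24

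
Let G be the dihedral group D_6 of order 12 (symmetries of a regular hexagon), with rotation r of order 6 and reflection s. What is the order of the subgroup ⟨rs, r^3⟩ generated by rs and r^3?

4

|⟨rs⟩| = 2 and |⟨r^3⟩| = 2, so |H| is a multiple of lcm(2, 2) = 2 and divides |G| = 12.
Closing under the operation: H = {e, r^3, rs, r^4s}, so |H| = 4.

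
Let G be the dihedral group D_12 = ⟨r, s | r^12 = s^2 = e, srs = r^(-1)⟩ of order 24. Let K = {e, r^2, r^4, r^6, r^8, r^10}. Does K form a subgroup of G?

Yes

|K| = 6 divides |G| = 24, consistent with Lagrange.
K contains the identity, every element's inverse is in K, and K is closed under ·: it is a subgroup.
In fact K = ⟨r^10⟩.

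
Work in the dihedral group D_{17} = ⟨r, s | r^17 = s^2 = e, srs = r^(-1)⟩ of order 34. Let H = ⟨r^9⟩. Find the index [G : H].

2

|⟨r^9⟩| = 17 and |G| = 34.
By Lagrange, [G : H] = |G|/|H| = 34/17 = 2.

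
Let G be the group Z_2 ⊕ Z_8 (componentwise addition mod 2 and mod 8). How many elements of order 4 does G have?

An element (a,b) has order lcm(ord(a), ord(b)); count pairs with lcm equal to 4.
Enumerating gives 4 such elements.

4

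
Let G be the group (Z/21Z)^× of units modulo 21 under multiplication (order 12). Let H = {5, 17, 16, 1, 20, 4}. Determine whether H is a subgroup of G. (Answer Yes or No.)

|H| = 6 divides |G| = 12, consistent with Lagrange.
H contains the identity, every element's inverse is in H, and H is closed under ·: it is a subgroup.
In fact H = ⟨17⟩.

Yes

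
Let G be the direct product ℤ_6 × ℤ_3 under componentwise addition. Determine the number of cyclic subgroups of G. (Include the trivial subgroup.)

Group the elements of G by the cyclic subgroup they generate; each cyclic subgroup of order d accounts for φ(d) elements.
Cyclic subgroups by order — order 1: 1; order 2: 1; order 3: 4; order 6: 4.
Total: 10.

10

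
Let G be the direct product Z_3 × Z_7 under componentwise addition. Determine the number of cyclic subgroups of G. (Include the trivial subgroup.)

4

Each element a generates a cyclic subgroup ⟨a⟩; distinct elements may generate the same one (a cyclic group of order d has φ(d) generators).
Cyclic subgroups by order — order 1: 1; order 3: 1; order 7: 1; order 21: 1.
Total: 4.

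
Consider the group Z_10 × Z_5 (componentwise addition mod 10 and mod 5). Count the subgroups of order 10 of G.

|G| = 50 and 10 | 50, so subgroups of order 10 are possible by Lagrange.
The subgroups of order 10 are: {(0,0), (0,1), (0,2), (0,3), (0,4), (5,0), (5,1), (5,2), (5,3), (5,4)}; {(0,0), (1,0), (2,0), (3,0), (4,0), (5,0), (6,0), (7,0), (8,0), (9,0)}; {(0,0), (1,1), (2,2), (3,3), (4,4), (5,0), (6,1), (7,2), (8,3), (9,4)}; {(0,0), (1,2), (2,4), (3,1), (4,3), (5,0), (6,2), (7,4), (8,1), (9,3)}; … (6 in all).
So G has 6 subgroups of order 10.

6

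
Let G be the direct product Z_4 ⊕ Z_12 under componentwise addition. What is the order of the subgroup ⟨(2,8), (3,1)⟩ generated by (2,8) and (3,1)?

24

|⟨(2,8)⟩| = 6 and |⟨(3,1)⟩| = 12, so |H| is a multiple of lcm(6, 12) = 12 and divides |G| = 48.
Closing under the operation: H = {(0,0), (0,2), (0,4), (0,6), (0,8), (0,10), (1,1), (1,3), (1,5), (1,7), (1,9), (1,11), (2,0), (2,2), (2,4), (2,6), (2,8), (2,10), (3,1), (3,3), (3,5), (3,7), (3,9), (3,11)}, so |H| = 24.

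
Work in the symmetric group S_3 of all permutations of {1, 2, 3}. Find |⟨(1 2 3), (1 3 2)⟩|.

3

|⟨(1 2 3)⟩| = 3 and |⟨(1 3 2)⟩| = 3, so |H| is a multiple of lcm(3, 3) = 3 and divides |G| = 6.
Closing under the operation: H = {e, (1 2 3), (1 3 2)}, so |H| = 3.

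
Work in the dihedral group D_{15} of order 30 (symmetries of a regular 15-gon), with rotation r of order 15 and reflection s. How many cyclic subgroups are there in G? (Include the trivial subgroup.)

19

Group the elements of G by the cyclic subgroup they generate; each cyclic subgroup of order d accounts for φ(d) elements.
Cyclic subgroups by order — order 1: 1; order 2: 15; order 3: 1; order 5: 1; order 15: 1.
Total: 19.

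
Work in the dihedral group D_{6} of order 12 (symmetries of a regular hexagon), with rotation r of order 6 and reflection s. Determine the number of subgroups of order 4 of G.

|G| = 12 and 4 | 12, so subgroups of order 4 are possible by Lagrange.
The subgroups of order 4 are: {e, r^3, r^2s, r^5s}; {e, r^3, s, r^3s}; {e, r^3, rs, r^4s}.
So G has 3 subgroups of order 4.

3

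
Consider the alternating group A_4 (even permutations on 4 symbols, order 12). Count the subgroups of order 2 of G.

|G| = 12 and 2 | 12, so subgroups of order 2 are possible by Lagrange.
The subgroups of order 2 are: {e, (1 2)(3 4)}; {e, (1 3)(2 4)}; {e, (1 4)(2 3)}.
So G has 3 subgroups of order 2.

3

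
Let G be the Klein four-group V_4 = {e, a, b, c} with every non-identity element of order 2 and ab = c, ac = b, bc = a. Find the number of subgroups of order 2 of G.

3

|G| = 4 and 2 | 4, so subgroups of order 2 are possible by Lagrange.
The subgroups of order 2 are: {e, a}; {e, b}; {e, c}.
So G has 3 subgroups of order 2.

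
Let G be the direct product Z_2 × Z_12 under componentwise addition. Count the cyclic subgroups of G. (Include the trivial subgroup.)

A cyclic subgroup of order d is generated by each of its φ(d) elements of order d, so the cyclic subgroups of order d number (#elements of order d)/φ(d).
Cyclic subgroups by order — order 1: 1; order 2: 3; order 3: 1; order 4: 2; order 6: 3; order 12: 2.
Total: 12.

12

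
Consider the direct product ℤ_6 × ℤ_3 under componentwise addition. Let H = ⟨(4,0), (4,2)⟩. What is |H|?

|⟨(4,0)⟩| = 3 and |⟨(4,2)⟩| = 3, so |H| is a multiple of lcm(3, 3) = 3 and divides |G| = 18.
Closing under the operation: H = {(0,0), (0,1), (0,2), (2,0), (2,1), (2,2), (4,0), (4,1), (4,2)}, so |H| = 9.

9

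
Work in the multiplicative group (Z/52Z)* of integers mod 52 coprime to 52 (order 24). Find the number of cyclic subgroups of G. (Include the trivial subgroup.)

12

Group the elements of G by the cyclic subgroup they generate; each cyclic subgroup of order d accounts for φ(d) elements.
Cyclic subgroups by order — order 1: 1; order 2: 3; order 3: 1; order 4: 2; order 6: 3; order 12: 2.
Total: 12.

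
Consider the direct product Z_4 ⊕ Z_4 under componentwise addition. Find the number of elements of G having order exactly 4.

12

An element (a,b) has order lcm(ord(a), ord(b)); count pairs with lcm equal to 4.
Enumerating gives 12 such elements.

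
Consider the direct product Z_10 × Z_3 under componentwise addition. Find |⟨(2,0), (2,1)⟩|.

15

|⟨(2,0)⟩| = 5 and |⟨(2,1)⟩| = 15, so |H| is a multiple of lcm(5, 15) = 15 and divides |G| = 30.
Closing under the operation: H = {(0,0), (0,1), (0,2), (2,0), (2,1), (2,2), (4,0), (4,1), (4,2), (6,0), (6,1), (6,2), (8,0), (8,1), (8,2)}, so |H| = 15.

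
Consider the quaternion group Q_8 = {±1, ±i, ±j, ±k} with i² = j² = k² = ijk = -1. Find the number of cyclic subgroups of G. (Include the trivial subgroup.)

5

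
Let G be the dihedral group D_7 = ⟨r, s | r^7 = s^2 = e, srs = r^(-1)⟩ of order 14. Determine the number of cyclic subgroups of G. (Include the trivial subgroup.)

9

Group the elements of G by the cyclic subgroup they generate; each cyclic subgroup of order d accounts for φ(d) elements.
Cyclic subgroups by order — order 1: 1; order 2: 7; order 7: 1.
Total: 9.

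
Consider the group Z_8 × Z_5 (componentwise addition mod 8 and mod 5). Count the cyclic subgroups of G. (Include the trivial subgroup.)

A cyclic subgroup of order d is generated by each of its φ(d) elements of order d, so the cyclic subgroups of order d number (#elements of order d)/φ(d).
Cyclic subgroups by order — order 1: 1; order 2: 1; order 4: 1; order 5: 1; order 8: 1; order 10: 1; order 20: 1; order 40: 1.
Total: 8.

8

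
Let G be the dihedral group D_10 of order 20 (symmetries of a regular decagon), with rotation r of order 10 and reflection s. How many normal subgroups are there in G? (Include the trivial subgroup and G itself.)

7

G has 22 subgroups. Checking conjugation-invariance by order — order 1: 1/1 normal; order 2: 1/11 normal; order 4: 0/5 normal; order 5: 1/1 normal; order 10: 3/3 normal; order 20: 1/1 normal.
Total normal subgroups: 7.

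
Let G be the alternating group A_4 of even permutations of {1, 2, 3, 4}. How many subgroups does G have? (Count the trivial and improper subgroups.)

10

|G| = 12, so by Lagrange every subgroup order divides 12. Divisors: 1, 2, 3, 4, 6, 12.
Subgroups by order — order 1: 1; order 2: 3; order 3: 4; order 4: 1; order 6: 0; order 12: 1.
Total: 1 + 3 + 4 + 1 + 0 + 1 = 10.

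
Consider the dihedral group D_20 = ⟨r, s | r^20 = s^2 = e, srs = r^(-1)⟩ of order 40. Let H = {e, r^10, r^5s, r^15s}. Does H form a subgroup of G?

|H| = 4 divides |G| = 40, consistent with Lagrange.
H contains the identity, every element's inverse is in H, and H is closed under ·: it is a subgroup.

Yes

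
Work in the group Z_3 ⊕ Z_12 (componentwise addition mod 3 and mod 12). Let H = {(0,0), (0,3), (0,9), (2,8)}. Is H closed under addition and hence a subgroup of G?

(2,8) ∈ H but its inverse (1,4) ∉ H, so H is not a subgroup.

No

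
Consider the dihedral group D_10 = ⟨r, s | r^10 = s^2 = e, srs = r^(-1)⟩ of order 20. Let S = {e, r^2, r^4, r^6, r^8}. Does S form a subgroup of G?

|S| = 5 divides |G| = 20, consistent with Lagrange.
S contains the identity, every element's inverse is in S, and S is closed under ·: it is a subgroup.
In fact S = ⟨r^4⟩.

Yes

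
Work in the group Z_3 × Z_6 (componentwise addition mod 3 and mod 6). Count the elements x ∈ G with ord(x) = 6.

An element (a,b) has order lcm(ord(a), ord(b)); count pairs with lcm equal to 6.
Enumerating gives 8 such elements.

8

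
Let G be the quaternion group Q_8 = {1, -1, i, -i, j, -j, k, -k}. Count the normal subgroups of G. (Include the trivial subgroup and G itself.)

6

G has 6 subgroups. Checking conjugation-invariance by order — order 1: 1/1 normal; order 2: 1/1 normal; order 4: 3/3 normal; order 8: 1/1 normal.
Total normal subgroups: 6.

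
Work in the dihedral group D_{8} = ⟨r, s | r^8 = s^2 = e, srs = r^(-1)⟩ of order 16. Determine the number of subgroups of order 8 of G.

3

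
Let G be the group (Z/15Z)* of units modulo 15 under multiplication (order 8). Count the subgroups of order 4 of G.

|G| = 8 and 4 | 8, so subgroups of order 4 are possible by Lagrange.
The subgroups of order 4 are: {1, 4, 11, 14}; {1, 4, 7, 13}; {1, 2, 4, 8}.
So G has 3 subgroups of order 4.

3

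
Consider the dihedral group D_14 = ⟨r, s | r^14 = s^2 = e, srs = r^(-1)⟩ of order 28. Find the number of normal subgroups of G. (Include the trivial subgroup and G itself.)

7

G has 28 subgroups. Checking conjugation-invariance by order — order 1: 1/1 normal; order 2: 1/15 normal; order 4: 0/7 normal; order 7: 1/1 normal; order 14: 3/3 normal; order 28: 1/1 normal.
Total normal subgroups: 7.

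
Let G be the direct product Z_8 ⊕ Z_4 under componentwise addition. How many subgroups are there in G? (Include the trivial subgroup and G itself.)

22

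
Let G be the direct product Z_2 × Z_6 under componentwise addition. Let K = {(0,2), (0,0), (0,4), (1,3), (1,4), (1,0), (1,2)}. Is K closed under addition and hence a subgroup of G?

|K| = 7 does not divide |G| = 12, so by Lagrange K is not a subgroup.

No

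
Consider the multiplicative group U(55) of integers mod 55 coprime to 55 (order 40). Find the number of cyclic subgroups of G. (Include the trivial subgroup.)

A cyclic subgroup of order d is generated by each of its φ(d) elements of order d, so the cyclic subgroups of order d number (#elements of order d)/φ(d).
Cyclic subgroups by order — order 1: 1; order 2: 3; order 4: 2; order 5: 1; order 10: 3; order 20: 2.
Total: 12.

12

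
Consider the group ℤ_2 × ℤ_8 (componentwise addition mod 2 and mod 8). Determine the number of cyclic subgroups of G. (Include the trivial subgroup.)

8

A cyclic subgroup of order d is generated by each of its φ(d) elements of order d, so the cyclic subgroups of order d number (#elements of order d)/φ(d).
Cyclic subgroups by order — order 1: 1; order 2: 3; order 4: 2; order 8: 2.
Total: 8.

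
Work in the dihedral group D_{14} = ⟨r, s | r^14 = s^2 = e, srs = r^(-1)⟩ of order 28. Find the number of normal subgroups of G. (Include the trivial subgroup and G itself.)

G has 28 subgroups. Checking conjugation-invariance by order — order 1: 1/1 normal; order 2: 1/15 normal; order 4: 0/7 normal; order 7: 1/1 normal; order 14: 3/3 normal; order 28: 1/1 normal.
Total normal subgroups: 7.

7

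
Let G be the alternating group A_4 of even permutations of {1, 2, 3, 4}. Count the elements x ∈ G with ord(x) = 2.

3

The elements of order 2 are: (1 2)(3 4), (1 3)(2 4), (1 4)(2 3).
That's 3.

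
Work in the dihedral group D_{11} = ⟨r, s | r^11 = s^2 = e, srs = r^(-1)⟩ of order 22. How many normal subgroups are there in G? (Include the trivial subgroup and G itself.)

G has 14 subgroups. Checking conjugation-invariance by order — order 1: 1/1 normal; order 2: 0/11 normal; order 11: 1/1 normal; order 22: 1/1 normal.
Total normal subgroups: 3.

3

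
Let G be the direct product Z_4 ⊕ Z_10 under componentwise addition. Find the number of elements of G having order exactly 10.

An element (a,b) has order lcm(ord(a), ord(b)); count pairs with lcm equal to 10.
Enumerating gives 12 such elements.

12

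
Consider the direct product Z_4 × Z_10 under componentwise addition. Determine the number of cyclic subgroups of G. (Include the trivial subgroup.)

12

Group the elements of G by the cyclic subgroup they generate; each cyclic subgroup of order d accounts for φ(d) elements.
Cyclic subgroups by order — order 1: 1; order 2: 3; order 4: 2; order 5: 1; order 10: 3; order 20: 2.
Total: 12.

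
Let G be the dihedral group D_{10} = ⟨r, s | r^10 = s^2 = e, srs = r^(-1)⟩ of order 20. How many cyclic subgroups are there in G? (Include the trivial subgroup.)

14

Group the elements of G by the cyclic subgroup they generate; each cyclic subgroup of order d accounts for φ(d) elements.
Cyclic subgroups by order — order 1: 1; order 2: 11; order 5: 1; order 10: 1.
Total: 14.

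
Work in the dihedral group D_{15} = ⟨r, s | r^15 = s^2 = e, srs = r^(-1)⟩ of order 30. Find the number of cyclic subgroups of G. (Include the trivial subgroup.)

19

A cyclic subgroup of order d is generated by each of its φ(d) elements of order d, so the cyclic subgroups of order d number (#elements of order d)/φ(d).
Cyclic subgroups by order — order 1: 1; order 2: 15; order 3: 1; order 5: 1; order 15: 1.
Total: 19.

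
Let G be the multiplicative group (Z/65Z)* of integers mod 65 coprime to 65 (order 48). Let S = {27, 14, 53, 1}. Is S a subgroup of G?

Yes

|S| = 4 divides |G| = 48, consistent with Lagrange.
S contains the identity, every element's inverse is in S, and S is closed under ·: it is a subgroup.
In fact S = ⟨27⟩.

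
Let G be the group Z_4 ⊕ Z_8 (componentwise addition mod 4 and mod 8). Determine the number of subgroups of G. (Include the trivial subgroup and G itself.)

|G| = 32, so by Lagrange every subgroup order divides 32. Divisors: 1, 2, 4, 8, 16, 32.
Subgroups by order — order 1: 1; order 2: 3; order 4: 7; order 8: 7; order 16: 3; order 32: 1.
Total: 1 + 3 + 7 + 7 + 3 + 1 = 22.

22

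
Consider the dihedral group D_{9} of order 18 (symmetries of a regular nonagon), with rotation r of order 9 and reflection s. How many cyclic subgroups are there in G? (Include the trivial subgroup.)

Each element a generates a cyclic subgroup ⟨a⟩; distinct elements may generate the same one (a cyclic group of order d has φ(d) generators).
Cyclic subgroups by order — order 1: 1; order 2: 9; order 3: 1; order 9: 1.
Total: 12.

12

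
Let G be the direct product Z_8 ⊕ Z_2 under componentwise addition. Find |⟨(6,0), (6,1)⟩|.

|⟨(6,0)⟩| = 4 and |⟨(6,1)⟩| = 4, so |H| is a multiple of lcm(4, 4) = 4 and divides |G| = 16.
Closing under the operation: H = {(0,0), (0,1), (2,0), (2,1), (4,0), (4,1), (6,0), (6,1)}, so |H| = 8.

8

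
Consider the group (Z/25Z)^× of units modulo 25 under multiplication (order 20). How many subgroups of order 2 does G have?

1

|G| = 20 and 2 | 20, so subgroups of order 2 are possible by Lagrange.
The subgroups of order 2 are: {1, 24}.
So G has 1 subgroup of order 2.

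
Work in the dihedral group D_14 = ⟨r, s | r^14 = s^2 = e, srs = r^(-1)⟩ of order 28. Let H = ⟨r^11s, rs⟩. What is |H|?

14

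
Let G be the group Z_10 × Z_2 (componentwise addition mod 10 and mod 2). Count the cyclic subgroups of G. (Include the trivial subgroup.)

Group the elements of G by the cyclic subgroup they generate; each cyclic subgroup of order d accounts for φ(d) elements.
Cyclic subgroups by order — order 1: 1; order 2: 3; order 5: 1; order 10: 3.
Total: 8.

8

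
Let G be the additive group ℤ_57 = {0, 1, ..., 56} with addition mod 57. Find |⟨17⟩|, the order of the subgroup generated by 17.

In ℤ_57, the order of an element a is n/gcd(a, n).
gcd(17, 57) = 1, so |⟨17⟩| = 57/1 = 57.

57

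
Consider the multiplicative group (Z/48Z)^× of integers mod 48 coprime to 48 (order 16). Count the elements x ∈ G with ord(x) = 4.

8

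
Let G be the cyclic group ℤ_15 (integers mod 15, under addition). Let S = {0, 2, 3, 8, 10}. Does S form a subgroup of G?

No

2 ∈ S but its inverse 13 ∉ S, so S is not a subgroup.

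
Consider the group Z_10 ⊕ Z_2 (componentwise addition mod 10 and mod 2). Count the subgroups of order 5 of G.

|G| = 20 and 5 | 20, so subgroups of order 5 are possible by Lagrange.
The subgroups of order 5 are: {(0,0), (2,0), (4,0), (6,0), (8,0)}.
So G has 1 subgroup of order 5.

1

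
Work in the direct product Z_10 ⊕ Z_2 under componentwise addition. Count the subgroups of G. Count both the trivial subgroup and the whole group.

10

|G| = 20, so by Lagrange every subgroup order divides 20. Divisors: 1, 2, 4, 5, 10, 20.
Subgroups by order — order 1: 1; order 2: 3; order 4: 1; order 5: 1; order 10: 3; order 20: 1.
Total: 1 + 3 + 1 + 1 + 3 + 1 = 10.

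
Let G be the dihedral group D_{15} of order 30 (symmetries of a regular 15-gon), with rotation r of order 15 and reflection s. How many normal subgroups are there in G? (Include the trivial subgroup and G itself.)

5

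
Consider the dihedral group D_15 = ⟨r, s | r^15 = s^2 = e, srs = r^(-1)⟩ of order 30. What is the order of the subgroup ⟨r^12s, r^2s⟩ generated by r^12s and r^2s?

|⟨r^12s⟩| = 2 and |⟨r^2s⟩| = 2, so |H| is a multiple of lcm(2, 2) = 2 and divides |G| = 30.
Closing under the operation: H = {e, r^5, r^10, r^2s, r^7s, r^12s}, so |H| = 6.

6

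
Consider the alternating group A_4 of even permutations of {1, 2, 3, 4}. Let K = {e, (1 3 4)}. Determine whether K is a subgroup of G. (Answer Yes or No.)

No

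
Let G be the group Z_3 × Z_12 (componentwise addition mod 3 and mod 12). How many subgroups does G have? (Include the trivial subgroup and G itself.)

|G| = 36, so by Lagrange every subgroup order divides 36. Divisors: 1, 2, 3, 4, 6, 9, 12, 18, 36.
Subgroups by order — order 1: 1; order 2: 1; order 3: 4; order 4: 1; order 6: 4; order 9: 1; order 12: 4; order 18: 1; order 36: 1.
Total: 1 + 1 + 4 + 1 + 4 + 1 + 4 + 1 + 1 = 18.

18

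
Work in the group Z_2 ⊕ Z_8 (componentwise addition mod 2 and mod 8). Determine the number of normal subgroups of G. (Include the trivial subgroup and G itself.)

11

G is abelian, so every subgroup is normal.
G has 11 subgroups in total, hence 11 normal subgroups.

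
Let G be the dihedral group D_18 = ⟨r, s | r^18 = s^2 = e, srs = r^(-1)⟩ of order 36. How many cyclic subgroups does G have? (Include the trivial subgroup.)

Group the elements of G by the cyclic subgroup they generate; each cyclic subgroup of order d accounts for φ(d) elements.
Cyclic subgroups by order — order 1: 1; order 2: 19; order 3: 1; order 6: 1; order 9: 1; order 18: 1.
Total: 24.

24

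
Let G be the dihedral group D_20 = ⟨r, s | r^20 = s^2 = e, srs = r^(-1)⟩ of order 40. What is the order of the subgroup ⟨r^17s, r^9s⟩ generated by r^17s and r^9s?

10

|⟨r^17s⟩| = 2 and |⟨r^9s⟩| = 2, so |H| is a multiple of lcm(2, 2) = 2 and divides |G| = 40.
Closing under the operation: H = {e, r^4, r^8, r^12, r^16, rs, r^5s, r^9s, r^13s, r^17s}, so |H| = 10.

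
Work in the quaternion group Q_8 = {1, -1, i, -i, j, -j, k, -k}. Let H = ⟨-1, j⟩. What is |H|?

4

|⟨-1⟩| = 2 and |⟨j⟩| = 4, so |H| is a multiple of lcm(2, 4) = 4 and divides |G| = 8.
Closing under the operation: H = {1, -1, j, -j}, so |H| = 4.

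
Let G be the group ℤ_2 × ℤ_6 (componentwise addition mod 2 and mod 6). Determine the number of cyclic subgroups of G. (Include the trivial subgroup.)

Each element a generates a cyclic subgroup ⟨a⟩; distinct elements may generate the same one (a cyclic group of order d has φ(d) generators).
Cyclic subgroups by order — order 1: 1; order 2: 3; order 3: 1; order 6: 3.
Total: 8.

8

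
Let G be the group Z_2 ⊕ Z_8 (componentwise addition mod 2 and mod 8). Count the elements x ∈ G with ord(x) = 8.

8

An element (a,b) has order lcm(ord(a), ord(b)); count pairs with lcm equal to 8.
Enumerating gives 8 such elements.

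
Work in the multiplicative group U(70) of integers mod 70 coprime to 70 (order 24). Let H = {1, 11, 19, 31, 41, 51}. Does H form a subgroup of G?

No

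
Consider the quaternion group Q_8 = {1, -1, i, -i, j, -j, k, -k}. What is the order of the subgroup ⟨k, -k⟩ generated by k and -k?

4

|⟨k⟩| = 4 and |⟨-k⟩| = 4, so |H| is a multiple of lcm(4, 4) = 4 and divides |G| = 8.
Closing under the operation: H = {1, -1, k, -k}, so |H| = 4.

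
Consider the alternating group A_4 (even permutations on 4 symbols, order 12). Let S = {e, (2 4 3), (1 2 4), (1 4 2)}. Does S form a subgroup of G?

No

(2 4 3) ∈ S but its inverse (2 3 4) ∉ S, so S is not a subgroup.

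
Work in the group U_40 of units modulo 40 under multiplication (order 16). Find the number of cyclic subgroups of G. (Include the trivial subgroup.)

12

Each element a generates a cyclic subgroup ⟨a⟩; distinct elements may generate the same one (a cyclic group of order d has φ(d) generators).
Cyclic subgroups by order — order 1: 1; order 2: 7; order 4: 4.
Total: 12.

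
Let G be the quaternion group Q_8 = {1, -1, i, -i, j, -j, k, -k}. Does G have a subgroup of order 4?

4 | 8. A subgroup of order 4 is {1, -1, i, -i}.

Yes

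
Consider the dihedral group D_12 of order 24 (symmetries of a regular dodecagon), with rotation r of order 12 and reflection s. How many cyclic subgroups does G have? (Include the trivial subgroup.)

18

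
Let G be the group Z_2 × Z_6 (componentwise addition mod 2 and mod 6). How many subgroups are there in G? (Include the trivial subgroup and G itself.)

10

|G| = 12, so by Lagrange every subgroup order divides 12. Divisors: 1, 2, 3, 4, 6, 12.
Subgroups by order — order 1: 1; order 2: 3; order 3: 1; order 4: 1; order 6: 3; order 12: 1.
Total: 1 + 3 + 1 + 1 + 3 + 1 = 10.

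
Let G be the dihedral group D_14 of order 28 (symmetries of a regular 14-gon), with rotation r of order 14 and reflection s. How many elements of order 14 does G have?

6

The elements of order 14 are: r, r^3, r^5, r^9, r^11, r^13.
That's 6.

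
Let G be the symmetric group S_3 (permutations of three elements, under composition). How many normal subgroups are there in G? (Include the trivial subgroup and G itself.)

3

G has 6 subgroups. Checking conjugation-invariance by order — order 1: 1/1 normal; order 2: 0/3 normal; order 3: 1/1 normal; order 6: 1/1 normal.
Total normal subgroups: 3.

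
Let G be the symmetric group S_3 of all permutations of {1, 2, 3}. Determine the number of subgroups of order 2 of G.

|G| = 6 and 2 | 6, so subgroups of order 2 are possible by Lagrange.
The subgroups of order 2 are: {e, (1 2)}; {e, (1 3)}; {e, (2 3)}.
So G has 3 subgroups of order 2.

3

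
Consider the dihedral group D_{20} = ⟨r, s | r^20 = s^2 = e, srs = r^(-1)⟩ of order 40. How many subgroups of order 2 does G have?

21

|G| = 40 and 2 | 40, so subgroups of order 2 are possible by Lagrange.
The subgroups of order 2 are: {e, r^10}; {e, r^10s}; {e, r^11s}; {e, r^12s}; … (21 in all).
So G has 21 subgroups of order 2.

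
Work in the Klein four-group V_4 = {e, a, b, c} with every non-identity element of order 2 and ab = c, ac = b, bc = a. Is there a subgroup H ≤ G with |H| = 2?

Yes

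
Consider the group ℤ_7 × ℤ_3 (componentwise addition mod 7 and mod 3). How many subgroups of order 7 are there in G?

1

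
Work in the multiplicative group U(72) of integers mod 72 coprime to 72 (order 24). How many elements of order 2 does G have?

7

The elements of order 2 are: 17, 19, 35, 37, 53, 55, 71.
That's 7.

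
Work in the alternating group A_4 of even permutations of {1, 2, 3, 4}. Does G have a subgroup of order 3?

3 | 12. A subgroup of order 3 is {e, (1 2 3), (1 3 2)}.

Yes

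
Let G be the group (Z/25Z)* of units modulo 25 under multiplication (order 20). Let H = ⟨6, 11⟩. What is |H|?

5

|⟨6⟩| = 5 and |⟨11⟩| = 5, so |H| is a multiple of lcm(5, 5) = 5 and divides |G| = 20.
Closing under the operation: H = {1, 6, 11, 16, 21}, so |H| = 5.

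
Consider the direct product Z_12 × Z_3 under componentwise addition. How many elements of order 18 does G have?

An element (a,b) has order lcm(ord(a), ord(b)); count pairs with lcm equal to 18.
Enumerating gives 0 such elements.

0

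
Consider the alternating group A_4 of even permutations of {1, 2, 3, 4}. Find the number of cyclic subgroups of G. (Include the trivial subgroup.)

8

A cyclic subgroup of order d is generated by each of its φ(d) elements of order d, so the cyclic subgroups of order d number (#elements of order d)/φ(d).
Cyclic subgroups by order — order 1: 1; order 2: 3; order 3: 4.
Total: 8.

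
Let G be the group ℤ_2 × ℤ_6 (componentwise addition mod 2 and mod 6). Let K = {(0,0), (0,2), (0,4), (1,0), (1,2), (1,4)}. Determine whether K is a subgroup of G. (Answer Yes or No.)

|K| = 6 divides |G| = 12, consistent with Lagrange.
K contains the identity, every element's inverse is in K, and K is closed under +: it is a subgroup.
In fact K = ⟨(1,2)⟩.

Yes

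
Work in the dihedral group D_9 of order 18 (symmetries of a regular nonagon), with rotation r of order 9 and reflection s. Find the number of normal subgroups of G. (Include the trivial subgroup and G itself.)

4

G has 16 subgroups. Checking conjugation-invariance by order — order 1: 1/1 normal; order 2: 0/9 normal; order 3: 1/1 normal; order 6: 0/3 normal; order 9: 1/1 normal; order 18: 1/1 normal.
Total normal subgroups: 4.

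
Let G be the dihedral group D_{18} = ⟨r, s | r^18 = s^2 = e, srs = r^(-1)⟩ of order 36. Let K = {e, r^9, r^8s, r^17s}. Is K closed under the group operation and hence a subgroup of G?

Yes

|K| = 4 divides |G| = 36, consistent with Lagrange.
K contains the identity, every element's inverse is in K, and K is closed under ·: it is a subgroup.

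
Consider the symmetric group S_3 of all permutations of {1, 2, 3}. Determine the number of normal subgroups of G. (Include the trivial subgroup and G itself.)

G has 6 subgroups. Checking conjugation-invariance by order — order 1: 1/1 normal; order 2: 0/3 normal; order 3: 1/1 normal; order 6: 1/1 normal.
Total normal subgroups: 3.

3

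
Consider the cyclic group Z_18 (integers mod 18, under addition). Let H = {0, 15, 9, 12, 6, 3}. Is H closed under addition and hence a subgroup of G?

|H| = 6 divides |G| = 18, consistent with Lagrange.
H contains the identity, every element's inverse is in H, and H is closed under +: it is a subgroup.
In fact H = ⟨3⟩.

Yes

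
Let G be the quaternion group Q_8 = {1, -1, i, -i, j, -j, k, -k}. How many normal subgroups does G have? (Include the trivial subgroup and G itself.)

G has 6 subgroups. Checking conjugation-invariance by order — order 1: 1/1 normal; order 2: 1/1 normal; order 4: 3/3 normal; order 8: 1/1 normal.
Total normal subgroups: 6.

6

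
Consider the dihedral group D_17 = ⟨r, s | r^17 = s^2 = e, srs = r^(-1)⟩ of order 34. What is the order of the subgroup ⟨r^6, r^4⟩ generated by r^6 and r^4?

17

|⟨r^6⟩| = 17 and |⟨r^4⟩| = 17, so |H| is a multiple of lcm(17, 17) = 17 and divides |G| = 34.
Closing under the operation: H = {e, r, r^2, r^3, r^4, r^5, r^6, r^7, r^8, r^9, r^10, r^11, r^12, r^13, r^14, r^15, r^16}, so |H| = 17.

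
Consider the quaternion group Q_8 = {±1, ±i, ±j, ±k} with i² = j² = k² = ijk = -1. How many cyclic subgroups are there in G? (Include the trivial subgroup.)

5

Each element a generates a cyclic subgroup ⟨a⟩; distinct elements may generate the same one (a cyclic group of order d has φ(d) generators).
Cyclic subgroups by order — order 1: 1; order 2: 1; order 4: 3.
Total: 5.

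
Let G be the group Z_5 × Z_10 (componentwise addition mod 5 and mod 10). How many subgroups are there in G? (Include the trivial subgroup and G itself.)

|G| = 50, so by Lagrange every subgroup order divides 50. Divisors: 1, 2, 5, 10, 25, 50.
Subgroups by order — order 1: 1; order 2: 1; order 5: 6; order 10: 6; order 25: 1; order 50: 1.
Total: 1 + 1 + 6 + 6 + 1 + 1 = 16.

16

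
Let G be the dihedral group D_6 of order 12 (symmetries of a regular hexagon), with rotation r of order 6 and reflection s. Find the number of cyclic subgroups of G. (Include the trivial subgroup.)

10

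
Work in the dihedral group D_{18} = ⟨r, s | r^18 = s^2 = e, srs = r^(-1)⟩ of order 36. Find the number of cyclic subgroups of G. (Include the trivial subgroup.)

Group the elements of G by the cyclic subgroup they generate; each cyclic subgroup of order d accounts for φ(d) elements.
Cyclic subgroups by order — order 1: 1; order 2: 19; order 3: 1; order 6: 1; order 9: 1; order 18: 1.
Total: 24.

24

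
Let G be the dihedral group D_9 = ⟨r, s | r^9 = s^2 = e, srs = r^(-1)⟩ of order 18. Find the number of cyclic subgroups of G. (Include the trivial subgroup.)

12

A cyclic subgroup of order d is generated by each of its φ(d) elements of order d, so the cyclic subgroups of order d number (#elements of order d)/φ(d).
Cyclic subgroups by order — order 1: 1; order 2: 9; order 3: 1; order 9: 1.
Total: 12.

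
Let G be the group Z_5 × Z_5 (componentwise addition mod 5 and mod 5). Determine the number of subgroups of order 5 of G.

6

|G| = 25 and 5 | 25, so subgroups of order 5 are possible by Lagrange.
The subgroups of order 5 are: {(0,0), (0,1), (0,2), (0,3), (0,4)}; {(0,0), (1,0), (2,0), (3,0), (4,0)}; {(0,0), (1,1), (2,2), (3,3), (4,4)}; {(0,0), (1,2), (2,4), (3,1), (4,3)}; … (6 in all).
So G has 6 subgroups of order 5.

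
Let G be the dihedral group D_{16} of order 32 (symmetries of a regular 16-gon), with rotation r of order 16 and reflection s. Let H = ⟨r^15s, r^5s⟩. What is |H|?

16

|⟨r^15s⟩| = 2 and |⟨r^5s⟩| = 2, so |H| is a multiple of lcm(2, 2) = 2 and divides |G| = 32.
Closing under the operation: H = {e, r^2, r^4, r^6, r^8, r^10, r^12, r^14, rs, r^3s, r^5s, r^7s, r^9s, r^11s, r^13s, r^15s}, so |H| = 16.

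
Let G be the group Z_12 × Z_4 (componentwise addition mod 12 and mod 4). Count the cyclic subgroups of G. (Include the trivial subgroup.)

20

Group the elements of G by the cyclic subgroup they generate; each cyclic subgroup of order d accounts for φ(d) elements.
Cyclic subgroups by order — order 1: 1; order 2: 3; order 3: 1; order 4: 6; order 6: 3; order 12: 6.
Total: 20.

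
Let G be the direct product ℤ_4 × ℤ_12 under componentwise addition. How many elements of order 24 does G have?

0

An element (a,b) has order lcm(ord(a), ord(b)); count pairs with lcm equal to 24.
Enumerating gives 0 such elements.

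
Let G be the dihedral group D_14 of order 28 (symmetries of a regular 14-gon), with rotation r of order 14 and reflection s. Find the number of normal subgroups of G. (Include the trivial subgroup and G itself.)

G has 28 subgroups. Checking conjugation-invariance by order — order 1: 1/1 normal; order 2: 1/15 normal; order 4: 0/7 normal; order 7: 1/1 normal; order 14: 3/3 normal; order 28: 1/1 normal.
Total normal subgroups: 7.

7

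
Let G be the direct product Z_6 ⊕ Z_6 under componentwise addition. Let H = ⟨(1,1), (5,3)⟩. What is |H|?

|⟨(1,1)⟩| = 6 and |⟨(5,3)⟩| = 6, so |H| is a multiple of lcm(6, 6) = 6 and divides |G| = 36.
Closing under the operation: H = {(0,0), (0,2), (0,4), (1,1), (1,3), (1,5), (2,0), (2,2), (2,4), (3,1), (3,3), (3,5), (4,0), (4,2), (4,4), (5,1), (5,3), (5,5)}, so |H| = 18.

18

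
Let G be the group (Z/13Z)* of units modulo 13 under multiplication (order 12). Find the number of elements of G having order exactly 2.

1

The elements of order 2 are: 12.
That's 1.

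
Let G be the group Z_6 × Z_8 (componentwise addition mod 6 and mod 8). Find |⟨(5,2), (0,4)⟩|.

|⟨(5,2)⟩| = 12 and |⟨(0,4)⟩| = 2, so |H| is a multiple of lcm(12, 2) = 12 and divides |G| = 48.
Closing under the operation: H = {(0,0), (0,4), (1,2), (1,6), (2,0), (2,4), (3,2), (3,6), (4,0), (4,4), (5,2), (5,6)}, so |H| = 12.

12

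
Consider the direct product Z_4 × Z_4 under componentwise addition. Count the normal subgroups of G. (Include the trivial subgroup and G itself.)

15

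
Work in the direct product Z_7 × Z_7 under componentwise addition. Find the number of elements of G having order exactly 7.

An element (a,b) has order lcm(ord(a), ord(b)); count pairs with lcm equal to 7.
Enumerating gives 48 such elements.

48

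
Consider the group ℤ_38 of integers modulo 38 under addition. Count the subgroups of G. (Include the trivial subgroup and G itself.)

A cyclic group of order 38 has exactly one subgroup for each divisor of 38.
Divisors of 38: 1, 2, 19, 38.
So ℤ_38 has 4 subgroups.

4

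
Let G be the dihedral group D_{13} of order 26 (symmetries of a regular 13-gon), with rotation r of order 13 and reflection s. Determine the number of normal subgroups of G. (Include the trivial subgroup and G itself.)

3

G has 16 subgroups. Checking conjugation-invariance by order — order 1: 1/1 normal; order 2: 0/13 normal; order 13: 1/1 normal; order 26: 1/1 normal.
Total normal subgroups: 3.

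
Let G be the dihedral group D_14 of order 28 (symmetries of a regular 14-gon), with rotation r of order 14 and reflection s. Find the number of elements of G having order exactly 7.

The elements of order 7 are: r^2, r^4, r^6, r^8, r^10, r^12.
That's 6.

6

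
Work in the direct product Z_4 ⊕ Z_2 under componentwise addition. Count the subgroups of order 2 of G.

3

|G| = 8 and 2 | 8, so subgroups of order 2 are possible by Lagrange.
The subgroups of order 2 are: {(0,0), (0,1)}; {(0,0), (2,0)}; {(0,0), (2,1)}.
So G has 3 subgroups of order 2.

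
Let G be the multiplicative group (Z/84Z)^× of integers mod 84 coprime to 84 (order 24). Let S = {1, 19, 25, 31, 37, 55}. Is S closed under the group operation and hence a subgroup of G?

|S| = 6 divides |G| = 24, consistent with Lagrange.
S contains the identity, every element's inverse is in S, and S is closed under ·: it is a subgroup.
In fact S = ⟨19⟩.

Yes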